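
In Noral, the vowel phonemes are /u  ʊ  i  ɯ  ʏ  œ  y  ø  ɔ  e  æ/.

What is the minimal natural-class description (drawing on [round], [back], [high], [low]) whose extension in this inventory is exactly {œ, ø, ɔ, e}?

[-high, -low]

Every target segment is [-high], [-low]; each remaining inventory member fails at least one of these. Each conjunct is needed — [-low] alone would also admit /u, ʊ, i, ɯ, …/; [-high] alone would also admit /æ/ — and no other single listed feature has exactly this extension, so two is the minimum.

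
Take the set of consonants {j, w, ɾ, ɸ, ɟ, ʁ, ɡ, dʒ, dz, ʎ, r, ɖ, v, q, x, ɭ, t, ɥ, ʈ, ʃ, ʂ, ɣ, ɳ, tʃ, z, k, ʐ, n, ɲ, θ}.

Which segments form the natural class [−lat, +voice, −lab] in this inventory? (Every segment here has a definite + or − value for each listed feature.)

j, ɾ, ɟ, ʁ, ɡ, dʒ, dz, r, ɖ, ɣ, ɳ, z, ʐ, n, ɲ

Checking each segment against [−lateral], [+voice], [−labial]: /j/ (palatal glide), /ɾ/ (alveolar tap), /ɟ/ (voiced palatal stop), /ʁ/ (voiced uvular fricative), /ɡ/ (voiced velar stop), /dʒ/ (voiced postalveolar affricate), among others, satisfy every feature; every other segment in the inventory fails at least one.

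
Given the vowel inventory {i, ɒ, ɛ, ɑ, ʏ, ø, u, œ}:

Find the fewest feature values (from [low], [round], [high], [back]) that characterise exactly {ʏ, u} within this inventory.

[+high, +round]

Every target segment is [+high], [+round]; each remaining inventory member fails at least one of these. Each conjunct is needed — [+round] alone would also admit /ɒ, ø, œ/; [+high] alone would also admit /i/ — and no other single listed feature has exactly this extension, so two is the minimum.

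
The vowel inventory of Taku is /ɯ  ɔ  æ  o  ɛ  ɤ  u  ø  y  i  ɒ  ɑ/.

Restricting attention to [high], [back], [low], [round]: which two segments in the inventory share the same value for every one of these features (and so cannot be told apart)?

o, ɔ

Both /o/ and /ɔ/ are [−high], [+back], [−low], [+round]. Since the list omits [tense] — which does distinguish the mid back rounded tense vowel from the mid back rounded lax vowel — this pair collapses; all other pairs remain distinct.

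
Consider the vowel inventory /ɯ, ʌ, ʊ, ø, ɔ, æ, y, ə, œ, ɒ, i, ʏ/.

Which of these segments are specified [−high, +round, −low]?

The [−high] segments are /ʌ, ø, ɔ, æ, ə, œ, ɒ/.
Of those, [+round] gives /ø, ɔ, œ, ɒ/.
Of those, [−low] leaves /ø, ɔ, œ/.

ø, ɔ, œ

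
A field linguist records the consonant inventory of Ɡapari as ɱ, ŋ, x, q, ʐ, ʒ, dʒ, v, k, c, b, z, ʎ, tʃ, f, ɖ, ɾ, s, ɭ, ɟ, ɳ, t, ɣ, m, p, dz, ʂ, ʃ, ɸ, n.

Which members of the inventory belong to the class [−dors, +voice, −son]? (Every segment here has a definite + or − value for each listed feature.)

Among the inventory, the [−dorsal] segments are /ɱ, ʐ, ʒ, dʒ, v, b, z, tʃ, f, ɖ, ɾ, s, ɭ, ɳ, t, m, p, dz, ʂ, ʃ, ɸ, n/.
Within that set, [+voice] gives /ɱ, ʐ, ʒ, dʒ, v, b, z, ɖ, ɾ, ɭ, ɳ, m, dz, n/.
Of those, [−sonorant] leaves /ʐ, ʒ, dʒ, v, b, z, ɖ, dz/.

ʐ, ʒ, dʒ, v, b, z, ɖ, dz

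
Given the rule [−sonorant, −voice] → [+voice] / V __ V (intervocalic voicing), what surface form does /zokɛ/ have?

[zoɡɛ]

/k/ satisfies [−sonorant, −voice] and sits in V __ V. The [+voice] counterpart of the voiceless velar stop is /ɡ/. Other segments in /zokɛ/ either fail the structural description or are not in the environment, so the surface form is [zoɡɛ].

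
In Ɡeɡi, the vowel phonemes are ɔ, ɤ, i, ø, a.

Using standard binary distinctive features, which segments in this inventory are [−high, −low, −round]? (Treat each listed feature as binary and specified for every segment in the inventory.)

ɤ

Checking each segment against [−high], [−low], [−round]: /ɤ/ (mid back unrounded tense vowel) satisfies every feature; every other segment in the inventory fails at least one.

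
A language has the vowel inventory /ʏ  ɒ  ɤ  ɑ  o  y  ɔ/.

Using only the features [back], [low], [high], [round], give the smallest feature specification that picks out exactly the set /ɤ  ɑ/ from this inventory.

The target set is precisely the extension of [−round] in this inventory.

[−round]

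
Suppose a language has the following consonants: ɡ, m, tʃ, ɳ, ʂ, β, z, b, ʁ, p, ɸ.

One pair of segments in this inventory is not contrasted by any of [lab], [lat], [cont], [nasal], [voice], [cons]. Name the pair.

z, ʁ

/z/ (voiced alveolar fricative) and /ʁ/ (voiced uvular fricative) are both [-labial], [-lateral], [+continuant], [-nasal], [+voice], [+consonantal], so none of the listed features separates them. (They do differ in [coronal] and [dorsal], which are not among the given features.) Every other pair in the inventory differs on at least one listed feature.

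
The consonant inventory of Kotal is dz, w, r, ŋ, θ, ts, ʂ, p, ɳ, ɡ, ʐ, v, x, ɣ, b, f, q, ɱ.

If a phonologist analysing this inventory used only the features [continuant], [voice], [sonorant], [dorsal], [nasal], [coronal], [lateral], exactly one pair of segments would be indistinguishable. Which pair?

θ, ʂ

/θ/ (voiceless dental fricative) and /ʂ/ (voiceless retroflex fricative) are both [+continuant], [−voice], [−sonorant], [−dorsal], [−nasal], [+coronal], [−lateral], so none of the listed features separates them. (They do differ in [strident], [anterior] and [distributed], which are not among the given features.) Every other pair in the inventory differs on at least one listed feature.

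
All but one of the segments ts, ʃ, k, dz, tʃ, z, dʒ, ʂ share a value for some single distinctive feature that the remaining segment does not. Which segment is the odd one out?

k

The remaining segments after removing /k/ share [+strident]; /k/ (voiceless velar stop) is [−strident]. For every other candidate removal, the leftover set fails to share any single feature value that the removed segment lacks.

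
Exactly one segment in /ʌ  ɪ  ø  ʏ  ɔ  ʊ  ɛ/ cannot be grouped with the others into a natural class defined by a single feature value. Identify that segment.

[tense] groups all but one: /ɔ, ʌ, ʏ, ɪ, ʊ, ɛ/ share [-tense] while /ø/ (mid front rounded tense vowel) alone is [+tense]. Removing any other segment would not leave a single-feature class that excludes it.

ø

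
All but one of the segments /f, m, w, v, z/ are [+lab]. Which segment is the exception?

z

/z/ is the voiced alveolar fricative, which is [−labial]; the rest — /f, m, v, w/ — are [+labial].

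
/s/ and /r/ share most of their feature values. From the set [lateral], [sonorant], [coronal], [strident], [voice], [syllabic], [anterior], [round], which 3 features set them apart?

/s/ is the voiceless alveolar fricative and /r/ is the alveolar trill. Both are [-lateral], [+coronal], [-syllabic], [+anterior], [-round]. /s/ is [-sonorant] while /r/ is [+sonorant]; /s/ is [-voice] while /r/ is [+voice]; /s/ is [+strident] while /r/ is [-strident], so the distinguishing features are [sonorant], [voice], [strident].

[sonorant], [voice], [strident]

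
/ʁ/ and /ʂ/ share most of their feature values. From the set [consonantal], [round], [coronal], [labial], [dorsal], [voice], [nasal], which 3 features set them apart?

[voice], [coronal], [dorsal]

/ʁ/ (voiced uvular fricative) and /ʂ/ (voiceless retroflex fricative) agree on [+consonantal], [-round], [-labial], [-nasal]. They differ on [voice] (/ʁ/ [+], /ʂ/ [-]), [coronal] (/ʁ/ [-], /ʂ/ [+]), [dorsal] (/ʁ/ [+], /ʂ/ [-]).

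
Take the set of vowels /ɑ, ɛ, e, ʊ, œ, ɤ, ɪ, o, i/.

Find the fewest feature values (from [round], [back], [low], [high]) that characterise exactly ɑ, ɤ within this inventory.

[+back, −round]

The class [+back], [−round] has exactly /ɑ, ɤ/ as its extension in this inventory. No smaller conjunction from the listed features achieves this: [−round] alone would also admit /ɛ, e, ɪ, i/; [+back] alone would also admit /ʊ, o/; and checking the remaining single features turns up none with this extension.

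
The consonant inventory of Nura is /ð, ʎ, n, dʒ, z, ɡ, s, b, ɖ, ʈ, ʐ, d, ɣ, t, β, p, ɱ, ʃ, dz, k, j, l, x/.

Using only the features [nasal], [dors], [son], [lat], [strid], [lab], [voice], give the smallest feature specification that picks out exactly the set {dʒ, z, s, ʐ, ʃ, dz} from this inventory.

[+strid]

/dʒ, z, s, ʐ, ʃ, dz/ are exactly the [+strident] segments in the inventory, so a single feature suffices.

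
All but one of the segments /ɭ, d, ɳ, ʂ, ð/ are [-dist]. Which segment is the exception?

ð

/ð/ is the voiced dental fricative, which is [+distributed]; the rest — /d, ɭ, ʂ, ɳ/ — are [-distributed].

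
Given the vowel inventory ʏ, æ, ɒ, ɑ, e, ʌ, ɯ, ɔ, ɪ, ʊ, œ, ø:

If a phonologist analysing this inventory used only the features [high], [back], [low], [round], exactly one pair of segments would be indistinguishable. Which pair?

ø, œ

/ø/ (mid front rounded tense vowel) and /œ/ (mid front rounded lax vowel) are both [−high], [−back], [−low], [+round], so none of the listed features separates them. (They do differ in [tense], which is not among the given features.) Every other pair in the inventory differs on at least one listed feature.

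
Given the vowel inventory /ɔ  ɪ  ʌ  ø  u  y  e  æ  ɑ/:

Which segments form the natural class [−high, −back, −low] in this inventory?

First, the [−high] segments are /ɔ, ʌ, ø, e, æ, ɑ/.
Then [−back] gives /ø, e, æ/.
Within that set, [−low] leaves /ø, e/.

ø, e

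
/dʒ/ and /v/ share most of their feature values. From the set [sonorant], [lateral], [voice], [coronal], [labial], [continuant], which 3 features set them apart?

[continuant], [labial], [coronal]

/dʒ/ (voiced postalveolar affricate) and /v/ (voiced labiodental fricative) agree on [−sonorant], [−lateral], [+voice]. They differ on [continuant] (/dʒ/ [−], /v/ [+]), [labial] (/dʒ/ [−], /v/ [+]), [coronal] (/dʒ/ [+], /v/ [−]).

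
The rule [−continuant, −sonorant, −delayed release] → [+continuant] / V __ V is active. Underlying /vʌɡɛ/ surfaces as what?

[vʌɣɛ]

Only /ɡ/ occurs between two vowels (/ʌ/ __ /ɛ/) and matches the structural description. It is a voiced velar stop, so [−continuant, −sonorant, −delayed release] holds; changing it to [+continuant] with all other features held fixed yields /ɣ/ (voiced velar fricative). No other segment meets both the structural description and the environment, so the output is [vʌɣɛ].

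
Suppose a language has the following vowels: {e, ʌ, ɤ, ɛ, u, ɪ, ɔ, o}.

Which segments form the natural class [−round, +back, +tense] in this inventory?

ɤ

Among the inventory, the [−round] segments are /e, ʌ, ɤ, ɛ, ɪ/.
Intersecting with [+back] gives /ʌ, ɤ/.
Within that set, [+tense] leaves /ɤ/.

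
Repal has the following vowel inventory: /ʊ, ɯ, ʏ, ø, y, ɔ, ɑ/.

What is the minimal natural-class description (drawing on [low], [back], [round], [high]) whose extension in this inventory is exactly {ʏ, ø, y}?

Every target segment is [-back] and no other inventory member is, so one feature is enough.

[-back]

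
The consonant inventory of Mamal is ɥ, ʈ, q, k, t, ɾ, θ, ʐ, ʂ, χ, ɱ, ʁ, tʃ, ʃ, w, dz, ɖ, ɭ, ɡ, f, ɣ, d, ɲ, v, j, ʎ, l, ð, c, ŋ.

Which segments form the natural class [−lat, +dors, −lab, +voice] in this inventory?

Checking each segment against [−lateral], [+dorsal], [−labial], [+voice]: /ʁ/ (voiced uvular fricative), /ɡ/ (voiced velar stop), /ɣ/ (voiced velar fricative), /ɲ/ (palatal nasal), /j/ (palatal glide), /ŋ/ (velar nasal) satisfy every feature; every other segment in the inventory fails at least one.

ʁ, ɡ, ɣ, ɲ, j, ŋ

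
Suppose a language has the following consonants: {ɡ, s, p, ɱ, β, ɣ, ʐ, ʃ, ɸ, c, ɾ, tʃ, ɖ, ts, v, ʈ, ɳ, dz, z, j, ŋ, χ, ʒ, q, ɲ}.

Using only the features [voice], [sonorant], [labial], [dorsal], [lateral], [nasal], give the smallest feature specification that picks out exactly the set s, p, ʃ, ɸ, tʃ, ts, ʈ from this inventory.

The class [−voice], [−dorsal] has exactly /s, p, ʃ, ɸ, tʃ, ts, ʈ/ as its extension in this inventory. No smaller conjunction from the listed features achieves this: [−dorsal] alone would also admit /ɱ, β, ʐ, ɾ, …/; [−voice] alone would also admit /c, χ, q/; and checking the remaining single features turns up none with this extension.

[−voice, −dorsal]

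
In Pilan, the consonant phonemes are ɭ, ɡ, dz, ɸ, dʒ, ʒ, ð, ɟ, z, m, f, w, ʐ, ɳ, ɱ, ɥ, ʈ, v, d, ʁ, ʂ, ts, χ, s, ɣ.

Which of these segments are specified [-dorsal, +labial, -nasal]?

ɸ, f, v

Among the inventory, the [-dorsal] segments are /ɭ, dz, ɸ, dʒ, ʒ, ð, z, m, f, ʐ, ɳ, ɱ, ʈ, v, d, ʂ, ts, s/.
Intersecting with [+labial] gives /ɸ, m, f, ɱ, v/.
Within that set, [-nasal] leaves /ɸ, f, v/.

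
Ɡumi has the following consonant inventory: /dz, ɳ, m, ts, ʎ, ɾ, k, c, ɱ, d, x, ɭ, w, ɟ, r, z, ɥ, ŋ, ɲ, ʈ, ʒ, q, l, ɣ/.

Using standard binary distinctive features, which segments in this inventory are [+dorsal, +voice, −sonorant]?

Checking each segment against [+dorsal], [+voice], [−sonorant]: /ɟ/ (voiced palatal stop), /ɣ/ (voiced velar fricative) satisfy every feature; every other segment in the inventory fails at least one.

ɟ, ɣ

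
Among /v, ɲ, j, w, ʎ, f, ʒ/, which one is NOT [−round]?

w

Every segment except /w/ is [−round]. /w/ (labial-velar glide) is [+round], so it is the exception.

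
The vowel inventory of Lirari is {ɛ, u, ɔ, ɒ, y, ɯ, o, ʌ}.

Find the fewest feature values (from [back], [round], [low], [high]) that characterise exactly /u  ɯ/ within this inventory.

The class [+high], [+back] has exactly /u, ɯ/ as its extension in this inventory. No smaller conjunction from the listed features achieves this: [+back] alone would also admit /ɔ, ɒ, o, ʌ/; [+high] alone would also admit /y/; and checking the remaining single features turns up none with this extension.

[+high, +back]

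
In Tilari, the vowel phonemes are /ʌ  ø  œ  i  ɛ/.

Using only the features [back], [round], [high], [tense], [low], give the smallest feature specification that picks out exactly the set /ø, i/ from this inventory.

[+tense]

/ø, i/ are exactly the [+tense] segments in the inventory, so a single feature suffices.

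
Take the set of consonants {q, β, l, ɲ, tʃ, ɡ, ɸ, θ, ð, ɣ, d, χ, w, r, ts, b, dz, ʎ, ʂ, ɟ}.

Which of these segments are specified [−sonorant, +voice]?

Among the inventory, the [−sonorant] segments are /q, β, tʃ, ɡ, ɸ, θ, ð, ɣ, d, χ, ts, b, dz, ʂ, ɟ/.
Among these, [+voice] leaves /β, ɡ, ð, ɣ, d, b, dz, ɟ/.

β, ɡ, ð, ɣ, d, b, dz, ɟ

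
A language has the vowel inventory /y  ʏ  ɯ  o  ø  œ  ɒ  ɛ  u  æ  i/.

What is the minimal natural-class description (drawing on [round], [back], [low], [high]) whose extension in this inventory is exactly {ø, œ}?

[-high, -back, +round]

/ø, œ/ are all [-high], [-back], [+round], and no other segment in the inventory matches all three values. Dropping any one of them over-generates: [-back, +round] alone would also admit /y, ʏ/; [-high, +round] alone would also admit /o, ɒ/; [-high, -back] alone would also admit /ɛ, æ/. No other combination of two listed features picks out exactly this set either, so fewer than three features will not do.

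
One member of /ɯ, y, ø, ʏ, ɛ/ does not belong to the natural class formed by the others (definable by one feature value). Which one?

ɯ

/ø, ʏ, ɛ, y/ are all [-back], but /ɯ/ (high back unrounded vowel) is [+back]. No other single segment can be removed to leave a set sharing one feature value that the removed segment lacks, so /ɯ/ is the odd one out.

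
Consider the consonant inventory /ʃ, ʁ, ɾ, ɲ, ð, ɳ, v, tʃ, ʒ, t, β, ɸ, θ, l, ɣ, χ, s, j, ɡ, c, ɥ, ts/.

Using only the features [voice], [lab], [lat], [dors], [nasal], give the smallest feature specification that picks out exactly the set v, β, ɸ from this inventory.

Every target segment is [+labial], [−dorsal]; each remaining inventory member fails at least one of these. Each conjunct is needed — [−dorsal] alone would also admit /ʃ, ɾ, ð, ɳ, …/; [+labial] alone would also admit /ɥ/ — and no other single listed feature has exactly this extension, so two is the minimum.

[+lab, −dors]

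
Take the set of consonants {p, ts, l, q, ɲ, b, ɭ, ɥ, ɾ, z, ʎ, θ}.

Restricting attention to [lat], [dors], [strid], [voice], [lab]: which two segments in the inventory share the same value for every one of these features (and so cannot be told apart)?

l, ɭ

/l/ (alveolar lateral approximant) and /ɭ/ (retroflex lateral approximant) are both [+lateral], [-dorsal], [-strident], [+voice], [-labial], so none of the listed features separates them. (They do differ in [anterior], which is not among the given features.) Every other pair in the inventory differs on at least one listed feature.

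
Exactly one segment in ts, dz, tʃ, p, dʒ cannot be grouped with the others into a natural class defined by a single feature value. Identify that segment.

The remaining segments after removing /p/ share [+delayed release]; /p/ (voiceless bilabial stop) is [−delayed release]. For every other candidate removal, the leftover set fails to share any single feature value that the removed segment lacks.

p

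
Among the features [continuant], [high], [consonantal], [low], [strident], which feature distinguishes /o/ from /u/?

/o/ is the mid back rounded tense vowel and /u/ is the high back rounded tense vowel. Both are [+continuant], [-consonantal], [-low], [-strident]. /o/ is [-high] while /u/ is [+high], so the distinguishing feature is [high].

[high]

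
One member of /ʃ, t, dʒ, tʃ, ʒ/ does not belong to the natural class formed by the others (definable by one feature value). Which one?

t

[anterior] (equivalently [strident], [distributed]) groups all but one: /ʃ, tʃ, dʒ, ʒ/ share [−anterior] while /t/ (voiceless alveolar stop) alone is [+anterior]. Removing any other segment would not leave a single-feature class that excludes it.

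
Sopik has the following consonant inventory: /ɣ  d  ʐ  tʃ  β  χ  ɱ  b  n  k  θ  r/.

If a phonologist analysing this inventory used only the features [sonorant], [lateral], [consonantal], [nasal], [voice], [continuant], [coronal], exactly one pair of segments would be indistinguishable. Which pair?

ɣ, β

On the given features, /ɣ/ and /β/ have an identical profile: [-sonorant], [-lateral], [+consonantal], [-nasal], [+voice], [+continuant], [-coronal]. No other two segments in the inventory coincide on all 7 features. (They do differ in [labial] and [dorsal], which are not among the given features.)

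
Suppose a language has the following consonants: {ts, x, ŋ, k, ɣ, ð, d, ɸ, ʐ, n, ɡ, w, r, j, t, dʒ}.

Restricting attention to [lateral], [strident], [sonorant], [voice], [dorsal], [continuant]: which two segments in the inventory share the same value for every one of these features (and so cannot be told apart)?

w, j

/w/ (labial-velar glide) and /j/ (palatal glide) are both [−lateral], [−strident], [+sonorant], [+voice], [+dorsal], [+continuant], so none of the listed features separates them. (They do differ in [labial], [round] and [back], which are not among the given features.) Every other pair in the inventory differs on at least one listed feature.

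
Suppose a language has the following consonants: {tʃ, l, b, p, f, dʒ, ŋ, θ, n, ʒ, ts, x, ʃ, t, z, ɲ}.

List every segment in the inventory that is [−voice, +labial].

p, f

Eliminate segments failing any feature: /tʃ, θ, ts, x, ʃ, t/ are [−labial]; /l, b, dʒ, ŋ, n, ʒ, z, ɲ/ are [+voice]. The remaining /p, f/ satisfy [−voice], [+labial].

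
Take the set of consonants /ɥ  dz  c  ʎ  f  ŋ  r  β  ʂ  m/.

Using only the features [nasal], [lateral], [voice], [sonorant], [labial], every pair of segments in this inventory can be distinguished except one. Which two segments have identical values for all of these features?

ʂ, c

/ʂ/ (voiceless retroflex fricative) and /c/ (voiceless palatal stop) are both [−nasal], [−lateral], [−voice], [−sonorant], [−labial], so none of the listed features separates them. (They do differ in [continuant], [strident] and [dorsal], which are not among the given features.) Every other pair in the inventory differs on at least one listed feature.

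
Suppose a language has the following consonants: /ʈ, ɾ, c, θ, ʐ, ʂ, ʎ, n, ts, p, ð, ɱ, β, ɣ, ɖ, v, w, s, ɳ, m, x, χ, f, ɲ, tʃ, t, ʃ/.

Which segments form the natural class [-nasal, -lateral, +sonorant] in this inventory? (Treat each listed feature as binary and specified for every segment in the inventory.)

Eliminate segments failing any feature: /ʈ, c, θ, ʐ, ʂ, ts, p, ð, β, ɣ, ɖ, v, s, x, χ, f, tʃ, t, ʃ/ are [-sonorant]; /ʎ/ is [+lateral]; /n, ɱ, ɳ, m, ɲ/ are [+nasal]. The remaining /ɾ, w/ satisfy [-nasal], [-lateral], [+sonorant].

ɾ, w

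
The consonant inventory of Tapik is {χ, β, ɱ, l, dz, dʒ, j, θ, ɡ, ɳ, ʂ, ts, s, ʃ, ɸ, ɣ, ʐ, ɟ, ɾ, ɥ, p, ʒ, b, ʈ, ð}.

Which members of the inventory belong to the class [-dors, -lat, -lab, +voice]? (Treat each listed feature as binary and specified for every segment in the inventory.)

Eliminate segments failing any feature: /χ, j, ɡ, ɣ, ɟ, ɥ/ are [+dorsal]; /β, ɱ, ɸ, p, b/ are [+labial]; /l/ is [+lateral]; /θ, ʂ, ts, s, ʃ, ʈ/ are [-voice]. The remaining /dz, dʒ, ɳ, ʐ, ɾ, ʒ, ð/ satisfy [-dorsal], [-lateral], [-labial], [+voice].

dz, dʒ, ɳ, ʐ, ɾ, ʒ, ð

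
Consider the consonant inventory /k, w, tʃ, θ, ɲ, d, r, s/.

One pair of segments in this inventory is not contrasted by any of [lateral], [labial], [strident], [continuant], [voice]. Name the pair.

Both /ɲ/ and /d/ are [−lateral], [−labial], [−strident], [−continuant], [+voice]. Since the list omits [sonorant], [nasal] and [dorsal] — which do distinguish the palatal nasal from the voiced alveolar stop — this pair collapses; all other pairs remain distinct.

ɲ, d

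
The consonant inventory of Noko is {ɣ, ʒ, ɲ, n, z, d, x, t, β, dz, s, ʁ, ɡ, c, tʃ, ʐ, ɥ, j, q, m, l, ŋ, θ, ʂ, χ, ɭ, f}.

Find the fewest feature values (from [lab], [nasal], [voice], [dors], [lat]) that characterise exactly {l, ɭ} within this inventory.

[+lat]

/l, ɭ/ are exactly the [+lateral] segments in the inventory, so a single feature suffices.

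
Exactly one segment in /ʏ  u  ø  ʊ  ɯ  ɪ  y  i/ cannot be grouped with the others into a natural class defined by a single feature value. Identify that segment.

[high] groups all but one: /ɯ, ʊ, u, ʏ, y, ɪ, i/ share [+high] while /ø/ (mid front rounded tense vowel) alone is [−high]. Removing any other segment would not leave a single-feature class that excludes it.

ø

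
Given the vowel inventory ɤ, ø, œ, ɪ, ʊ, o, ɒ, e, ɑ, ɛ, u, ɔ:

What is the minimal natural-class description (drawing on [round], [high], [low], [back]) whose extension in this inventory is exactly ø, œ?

Every target segment is [-back], [+round]; each remaining inventory member fails at least one of these. Each conjunct is needed — [+round] alone would also admit /ʊ, o, ɒ, u, …/; [-back] alone would also admit /ɪ, e, ɛ/ — and no other single listed feature has exactly this extension, so two is the minimum.

[-back, +round]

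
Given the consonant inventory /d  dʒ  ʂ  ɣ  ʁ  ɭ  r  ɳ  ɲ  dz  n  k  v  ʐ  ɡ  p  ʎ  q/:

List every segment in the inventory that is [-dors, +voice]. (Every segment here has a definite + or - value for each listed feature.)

d, dʒ, ɭ, r, ɳ, dz, n, v, ʐ

Eliminate segments failing any feature: /ʂ, p/ are [-voice]; /ɣ, ʁ, ɲ, k, ɡ, ʎ, q/ are [+dorsal]. The remaining /d, dʒ, ɭ, r, ɳ, dz, n, v, ʐ/ satisfy [-dorsal], [+voice].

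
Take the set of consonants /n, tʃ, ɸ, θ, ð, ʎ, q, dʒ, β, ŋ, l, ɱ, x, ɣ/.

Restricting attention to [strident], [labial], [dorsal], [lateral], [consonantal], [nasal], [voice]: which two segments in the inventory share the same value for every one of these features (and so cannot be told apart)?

x, q

Both /x/ and /q/ are [−strident], [−labial], [+dorsal], [−lateral], [+consonantal], [−nasal], [−voice]. Since the list omits [continuant] and [high] — which do distinguish the voiceless velar fricative from the voiceless uvular stop — this pair collapses; all other pairs remain distinct.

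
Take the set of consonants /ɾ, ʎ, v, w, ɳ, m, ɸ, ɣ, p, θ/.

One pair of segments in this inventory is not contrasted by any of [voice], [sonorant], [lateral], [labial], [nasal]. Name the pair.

On the given features, /ɸ/ and /p/ have an identical profile: [-voice], [-sonorant], [-lateral], [+labial], [-nasal]. No other two segments in the inventory coincide on all 5 features. (They do differ in [continuant], which is not among the given features.)

ɸ, p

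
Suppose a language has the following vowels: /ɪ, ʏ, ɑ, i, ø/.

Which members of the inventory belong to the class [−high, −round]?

ɑ

The [−high] segments are /ɑ, ø/.
Within that set, [−round] leaves /ɑ/.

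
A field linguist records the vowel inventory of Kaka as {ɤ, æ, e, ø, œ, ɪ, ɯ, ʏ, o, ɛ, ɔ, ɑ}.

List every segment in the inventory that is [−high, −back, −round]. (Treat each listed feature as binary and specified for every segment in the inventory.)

The [−high] segments are /ɤ, æ, e, ø, œ, o, ɛ, ɔ, ɑ/.
Of those, [−back] gives /æ, e, ø, œ, ɛ/.
Intersecting with [−round] leaves /æ, e, ɛ/.

æ, e, ɛ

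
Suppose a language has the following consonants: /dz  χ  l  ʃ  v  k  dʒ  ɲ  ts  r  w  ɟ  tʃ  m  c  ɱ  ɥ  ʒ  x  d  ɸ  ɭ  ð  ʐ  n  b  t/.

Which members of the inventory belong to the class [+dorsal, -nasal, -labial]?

Checking each segment against [+dorsal], [-nasal], [-labial]: /χ/ (voiceless uvular fricative), /k/ (voiceless velar stop), /ɟ/ (voiced palatal stop), /c/ (voiceless palatal stop), /x/ (voiceless velar fricative) satisfy every feature; every other segment in the inventory fails at least one.

χ, k, ɟ, c, x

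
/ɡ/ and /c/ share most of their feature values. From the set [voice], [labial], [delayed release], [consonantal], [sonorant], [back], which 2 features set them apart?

[voice], [back]

The two segments share [−labial], [−delayed release], [+consonantal], [−sonorant]. The only features from the list on which they differ: /ɡ/ is [+voice] while /c/ is [−voice]; /ɡ/ is [+back] while /c/ is [−back].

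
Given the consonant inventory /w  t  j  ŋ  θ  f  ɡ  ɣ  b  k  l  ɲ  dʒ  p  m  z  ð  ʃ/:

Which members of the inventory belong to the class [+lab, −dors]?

Eliminate segments failing any feature: /w/ is [+dorsal]; /t, j, ŋ, θ, ɡ, ɣ, k, l, ɲ, dʒ, z, ð, ʃ/ are [−labial]. The remaining /f, b, p, m/ satisfy [+labial], [−dorsal].

f, b, p, m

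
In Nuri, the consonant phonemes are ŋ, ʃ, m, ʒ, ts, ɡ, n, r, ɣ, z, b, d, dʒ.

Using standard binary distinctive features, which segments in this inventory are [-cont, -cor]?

Eliminate segments failing any feature: /ʃ, ʒ, r, ɣ, z/ are [+continuant]; /ts, n, d, dʒ/ are [+coronal]. The remaining /ŋ, m, ɡ, b/ satisfy [-continuant], [-coronal].

ŋ, m, ɡ, b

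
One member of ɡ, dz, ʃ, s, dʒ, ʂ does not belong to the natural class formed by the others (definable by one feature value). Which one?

The remaining segments after removing /ɡ/ share [+strident]; /ɡ/ (voiced velar stop) is [-strident]. For every other candidate removal, the leftover set fails to share any single feature value that the removed segment lacks.

ɡ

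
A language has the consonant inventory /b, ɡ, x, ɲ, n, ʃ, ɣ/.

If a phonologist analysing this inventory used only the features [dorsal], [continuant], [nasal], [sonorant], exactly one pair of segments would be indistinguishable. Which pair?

Both /ɣ/ and /x/ are [+dorsal], [+continuant], [−nasal], [−sonorant]. Since the list omits [voice] — which does distinguish the voiced velar fricative from the voiceless velar fricative — this pair collapses; all other pairs remain distinct.

ɣ, x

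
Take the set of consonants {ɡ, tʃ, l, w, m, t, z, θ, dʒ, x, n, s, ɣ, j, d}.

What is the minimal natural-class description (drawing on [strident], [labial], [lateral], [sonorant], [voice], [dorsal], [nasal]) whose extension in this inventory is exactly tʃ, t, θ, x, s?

[-voice]

/tʃ, t, θ, x, s/ are exactly the [-voice] segments in the inventory, so a single feature suffices.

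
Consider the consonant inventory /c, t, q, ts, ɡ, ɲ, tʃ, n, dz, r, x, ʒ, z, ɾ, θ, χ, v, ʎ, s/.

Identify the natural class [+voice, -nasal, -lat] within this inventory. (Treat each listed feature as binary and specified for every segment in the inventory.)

ɡ, dz, r, ʒ, z, ɾ, v

First, the [+voice] segments are /ɡ, ɲ, n, dz, r, ʒ, z, ɾ, v, ʎ/.
Among these, [-nasal] gives /ɡ, dz, r, ʒ, z, ɾ, v, ʎ/.
Intersecting with [-lateral] leaves /ɡ, dz, r, ʒ, z, ɾ, v/.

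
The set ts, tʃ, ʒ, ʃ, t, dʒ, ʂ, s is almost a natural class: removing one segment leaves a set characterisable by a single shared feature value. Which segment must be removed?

t

/tʃ, ʂ, ʒ, ʃ, s, ts, dʒ/ are all [+strident], but /t/ (voiceless alveolar stop) is [−strident]. No other single segment can be removed to leave a set sharing one feature value that the removed segment lacks, so /t/ is the odd one out.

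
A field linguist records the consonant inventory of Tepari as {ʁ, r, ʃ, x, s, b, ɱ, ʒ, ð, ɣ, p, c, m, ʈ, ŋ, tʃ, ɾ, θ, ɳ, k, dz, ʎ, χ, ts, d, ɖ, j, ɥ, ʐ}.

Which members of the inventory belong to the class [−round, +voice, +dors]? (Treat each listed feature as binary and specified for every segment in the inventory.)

Eliminate segments failing any feature: /r, b, ɱ, ʒ, ð, m, ɾ, ɳ, dz, d, ɖ, ʐ/ are [−dorsal]; /ʃ, x, s, p, c, ʈ, tʃ, θ, k, χ, ts/ are [−voice]; /ɥ/ is [+round]. The remaining /ʁ, ɣ, ŋ, ʎ, j/ satisfy [−round], [+voice], [+dorsal].

ʁ, ɣ, ŋ, ʎ, j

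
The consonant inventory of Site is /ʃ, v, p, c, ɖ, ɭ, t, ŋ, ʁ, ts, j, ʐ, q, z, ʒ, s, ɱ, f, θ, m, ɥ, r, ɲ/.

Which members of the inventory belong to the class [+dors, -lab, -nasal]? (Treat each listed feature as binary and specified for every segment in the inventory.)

Eliminate segments failing any feature: /ʃ, v, p, ɖ, ɭ, t, ts, ʐ, z, ʒ, s, ɱ, f, θ, m, r/ are [-dorsal]; /ŋ, ɲ/ are [+nasal]; /ɥ/ is [+labial]. The remaining /c, ʁ, j, q/ satisfy [+dorsal], [-labial], [-nasal].

c, ʁ, j, q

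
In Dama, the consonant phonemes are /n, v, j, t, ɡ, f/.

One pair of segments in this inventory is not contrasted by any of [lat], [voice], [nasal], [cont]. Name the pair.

/v/ (voiced labiodental fricative) and /j/ (palatal glide) are both [−lateral], [+voice], [−nasal], [+continuant], so none of the listed features separates them. (They do differ in [sonorant], [labial] and [dorsal], which are not among the given features.) Every other pair in the inventory differs on at least one listed feature.

v, j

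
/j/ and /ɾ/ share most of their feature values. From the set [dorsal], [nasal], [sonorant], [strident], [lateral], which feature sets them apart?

/j/ (palatal glide) and /ɾ/ (alveolar tap) agree on [-nasal], [+sonorant], [-strident], [-lateral]. They differ on [dorsal] (/j/ [+], /ɾ/ [-]).

[dorsal]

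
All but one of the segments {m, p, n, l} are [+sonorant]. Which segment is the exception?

p

Every segment except /p/ is [+sonorant]. /p/ (voiceless bilabial stop) is [−sonorant], so it is the exception.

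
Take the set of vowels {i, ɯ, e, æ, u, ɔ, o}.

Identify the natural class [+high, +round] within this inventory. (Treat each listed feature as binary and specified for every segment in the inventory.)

u

Among the inventory, the [+high] segments are /i, ɯ, u/.
Then [+round] leaves /u/.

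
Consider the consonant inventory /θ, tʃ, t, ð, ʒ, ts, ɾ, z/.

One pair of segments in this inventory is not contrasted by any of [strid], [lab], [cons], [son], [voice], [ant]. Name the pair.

θ, t

On the given features, /θ/ and /t/ have an identical profile: [-strident], [-labial], [+consonantal], [-sonorant], [-voice], [+anterior]. No other two segments in the inventory coincide on all 6 features. (They do differ in [continuant] and [distributed], which are not among the given features.)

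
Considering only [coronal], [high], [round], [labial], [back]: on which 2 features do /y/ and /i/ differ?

[labial], [round]

/y/ (high front rounded tense vowel) and /i/ (high front unrounded tense vowel) agree on [−coronal], [+high], [−back]. They differ on [labial] (/y/ [+], /i/ [−]), [round] (/y/ [+], /i/ [−]).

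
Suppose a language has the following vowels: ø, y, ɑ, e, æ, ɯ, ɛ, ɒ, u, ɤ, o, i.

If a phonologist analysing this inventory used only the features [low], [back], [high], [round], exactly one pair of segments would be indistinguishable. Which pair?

On the given features, /ɛ/ and /e/ have an identical profile: [−low], [−back], [−high], [−round]. No other two segments in the inventory coincide on all 4 features. (They do differ in [tense], which is not among the given features.)

ɛ, e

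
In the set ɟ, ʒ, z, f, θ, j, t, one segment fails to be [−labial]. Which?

f

/t, z, θ, ɟ, ʒ, j/ are all [−labial]; /f/ (voiceless labiodental fricative) is [+labial].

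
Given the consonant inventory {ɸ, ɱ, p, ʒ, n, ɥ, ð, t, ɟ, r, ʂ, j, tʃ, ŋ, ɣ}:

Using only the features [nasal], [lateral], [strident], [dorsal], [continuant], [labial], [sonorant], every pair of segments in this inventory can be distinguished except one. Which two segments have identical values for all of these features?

ʂ, ʒ

/ʂ/ (voiceless retroflex fricative) and /ʒ/ (voiced postalveolar fricative) are both [−nasal], [−lateral], [+strident], [−dorsal], [+continuant], [−labial], [−sonorant], so none of the listed features separates them. (They do differ in [voice] and [distributed], which are not among the given features.) Every other pair in the inventory differs on at least one listed feature.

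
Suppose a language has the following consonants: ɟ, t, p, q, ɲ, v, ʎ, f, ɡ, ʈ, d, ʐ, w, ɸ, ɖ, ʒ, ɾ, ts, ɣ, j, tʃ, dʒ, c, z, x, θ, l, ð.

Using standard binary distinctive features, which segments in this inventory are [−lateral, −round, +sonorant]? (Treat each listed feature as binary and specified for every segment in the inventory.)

ɲ, ɾ, j

Eliminate segments failing any feature: /ɟ, t, p, q, v, f, ɡ, ʈ, d, ʐ, ɸ, ɖ, ʒ, ts, ɣ, tʃ, dʒ, c, z, x, θ, ð/ are [−sonorant]; /ʎ, l/ are [+lateral]; /w/ is [+round]. The remaining /ɲ, ɾ, j/ satisfy [−lateral], [−round], [+sonorant].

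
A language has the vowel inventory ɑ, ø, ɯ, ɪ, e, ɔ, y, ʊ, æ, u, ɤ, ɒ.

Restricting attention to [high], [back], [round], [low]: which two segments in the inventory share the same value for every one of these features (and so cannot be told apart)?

On the given features, /ʊ/ and /u/ have an identical profile: [+high], [+back], [+round], [-low]. No other two segments in the inventory coincide on all 4 features. (They do differ in [tense], which is not among the given features.)

ʊ, u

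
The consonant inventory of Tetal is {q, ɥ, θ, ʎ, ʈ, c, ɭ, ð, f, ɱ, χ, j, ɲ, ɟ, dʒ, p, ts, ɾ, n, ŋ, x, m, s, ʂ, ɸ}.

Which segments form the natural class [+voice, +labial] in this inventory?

ɥ, ɱ, m

Eliminate segments failing any feature: /q, θ, ʈ, c, f, χ, p, ts, x, s, ʂ, ɸ/ are [−voice]; /ʎ, ɭ, ð, j, ɲ, ɟ, dʒ, ɾ, n, ŋ/ are [−labial]. The remaining /ɥ, ɱ, m/ satisfy [+voice], [+labial].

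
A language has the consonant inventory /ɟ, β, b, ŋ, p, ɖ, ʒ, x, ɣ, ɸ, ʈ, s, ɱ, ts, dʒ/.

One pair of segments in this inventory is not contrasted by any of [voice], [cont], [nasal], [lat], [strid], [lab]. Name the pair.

/ɟ/ (voiced palatal stop) and /ɖ/ (voiced retroflex stop) are both [+voice], [−continuant], [−nasal], [−lateral], [−strident], [−labial], so none of the listed features separates them. (They do differ in [dorsal], which is not among the given features.) Every other pair in the inventory differs on at least one listed feature.

ɟ, ɖ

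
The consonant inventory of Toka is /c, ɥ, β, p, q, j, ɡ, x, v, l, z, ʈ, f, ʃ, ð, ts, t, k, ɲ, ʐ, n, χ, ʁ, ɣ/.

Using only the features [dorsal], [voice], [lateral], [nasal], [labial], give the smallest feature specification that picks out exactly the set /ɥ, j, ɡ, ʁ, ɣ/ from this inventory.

/ɥ, j, ɡ, ʁ, ɣ/ are all [+voice], [−nasal], [+dorsal], and no other segment in the inventory matches all three values. Dropping any one of them over-generates: [−nasal, +dorsal] alone would also admit /c, q, x, k, …/; [+voice, +dorsal] alone would also admit /ɲ/; [+voice, −nasal] alone would also admit /β, v, l, z, …/. No other combination of two listed features picks out exactly this set either, so fewer than three features will not do.

[+voice, −nasal, +dorsal]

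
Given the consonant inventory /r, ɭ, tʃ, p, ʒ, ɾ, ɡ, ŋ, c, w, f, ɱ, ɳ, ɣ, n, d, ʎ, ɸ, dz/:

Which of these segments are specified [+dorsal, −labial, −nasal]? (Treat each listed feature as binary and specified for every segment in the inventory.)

The [+dorsal] segments are /ɡ, ŋ, c, w, ɣ, ʎ/.
Of those, [−labial] gives /ɡ, ŋ, c, ɣ, ʎ/.
Then [−nasal] leaves /ɡ, c, ɣ, ʎ/.

ɡ, c, ɣ, ʎ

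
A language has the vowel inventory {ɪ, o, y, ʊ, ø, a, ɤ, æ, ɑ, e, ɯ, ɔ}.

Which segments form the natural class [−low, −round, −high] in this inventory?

ɤ, e

Checking each segment against [−low], [−round], [−high]: /ɤ/ (mid back unrounded tense vowel), /e/ (mid front unrounded tense vowel) satisfy every feature; every other segment in the inventory fails at least one.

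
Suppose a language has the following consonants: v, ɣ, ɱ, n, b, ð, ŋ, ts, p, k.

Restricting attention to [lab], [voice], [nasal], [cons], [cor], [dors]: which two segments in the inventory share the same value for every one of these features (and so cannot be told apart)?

Both /v/ and /b/ are [+labial], [+voice], [−nasal], [+consonantal], [−coronal], [−dorsal]. Since the list omits [continuant] — which does distinguish the voiced labiodental fricative from the voiced bilabial stop — this pair collapses; all other pairs remain distinct.

v, b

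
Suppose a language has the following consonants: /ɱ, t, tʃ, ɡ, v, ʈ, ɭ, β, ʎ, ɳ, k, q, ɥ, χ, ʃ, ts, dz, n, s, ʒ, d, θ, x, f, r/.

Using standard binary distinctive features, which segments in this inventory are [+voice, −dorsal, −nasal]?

v, ɭ, β, dz, ʒ, d, r

Checking each segment against [+voice], [−dorsal], [−nasal]: /v/ (voiced labiodental fricative), /ɭ/ (retroflex lateral approximant), /β/ (voiced bilabial fricative), /dz/ (voiced alveolar affricate), /ʒ/ (voiced postalveolar fricative), /d/ (voiced alveolar stop), among others, satisfy every feature; every other segment in the inventory fails at least one.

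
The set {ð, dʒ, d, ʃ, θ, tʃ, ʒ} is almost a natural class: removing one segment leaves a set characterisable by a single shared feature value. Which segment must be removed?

d

[distributed] groups all but one: /ʃ, ʒ, ð, θ, dʒ, tʃ/ share [+distributed] while /d/ (voiced alveolar stop) alone is [−distributed]. Removing any other segment would not leave a single-feature class that excludes it.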